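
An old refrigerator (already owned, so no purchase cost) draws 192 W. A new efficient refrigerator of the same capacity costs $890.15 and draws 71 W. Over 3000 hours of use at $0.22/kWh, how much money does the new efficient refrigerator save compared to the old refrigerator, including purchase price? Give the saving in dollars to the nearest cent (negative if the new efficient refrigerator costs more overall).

old refrigerator: $0.00 + (192/1000) kW × 3000 h × $0.22 = $0.00 + $126.72 = $126.72
new efficient refrigerator: $890.15 + (71/1000) kW × 3000 h × $0.22 = $890.15 + $46.86 = $937.01
Saving = $126.72 − $937.01 = −$810.29

-$810.29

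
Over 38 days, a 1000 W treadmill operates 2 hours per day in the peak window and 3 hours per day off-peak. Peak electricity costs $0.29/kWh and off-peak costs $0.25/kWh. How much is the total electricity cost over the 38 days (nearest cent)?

$50.54

Peak energy = 1 kW × 2 h × 38 = 76 kWh
Off-peak energy = 1 kW × 3 h × 38 = 114 kWh
Cost = 76 × $0.29 + 114 × $0.25 = $22.04 + $28.5 = $50.54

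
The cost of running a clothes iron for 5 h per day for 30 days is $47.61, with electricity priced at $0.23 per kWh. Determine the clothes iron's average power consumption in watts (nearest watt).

Energy = $47.61 ÷ $0.23/kWh = 207 kWh
Runtime = 5 h/day × 30 days = 150 h
Power = 207 kWh ÷ 150 h = 1.38 kW = 1380 W

1380 W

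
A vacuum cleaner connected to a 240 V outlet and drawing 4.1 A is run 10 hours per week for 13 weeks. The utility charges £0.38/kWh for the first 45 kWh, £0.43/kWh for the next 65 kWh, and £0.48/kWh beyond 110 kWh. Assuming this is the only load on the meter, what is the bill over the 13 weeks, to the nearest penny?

Power = 4.1 A × 240 V = 984 W = 0.984 kW
Runtime = 10 h/week × 13 weeks = 130 h
Energy = 0.984 kW × 130 h = 127.92 kWh
Tier 1 (0–45 kWh): 45 × £0.38 = £17.1
Tier 2 (45–110 kWh): 65 × £0.43 = £27.95
Above 110 kWh: 17.92 × £0.48 = £8.6016
Bill = £53.65

£53.65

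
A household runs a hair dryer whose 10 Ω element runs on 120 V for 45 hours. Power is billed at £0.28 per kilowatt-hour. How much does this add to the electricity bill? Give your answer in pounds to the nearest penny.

Power = V²/R = 120²/10 = 1440 W = 1.44 kW
Energy = 1.44 kW × 45 h = 64.8 kWh
Cost = 64.8 kWh × £0.28/kWh = £18.14

£18.14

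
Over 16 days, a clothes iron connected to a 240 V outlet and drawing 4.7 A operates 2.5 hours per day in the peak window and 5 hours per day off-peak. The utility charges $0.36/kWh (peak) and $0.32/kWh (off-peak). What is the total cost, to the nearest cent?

Power = 4.7 A × 240 V = 1128 W = 1.128 kW
Peak energy = 1.128 kW × 2.5 h × 16 = 45.12 kWh
Off-peak energy = 1.128 kW × 5 h × 16 = 90.24 kWh
Cost = 45.12 × $0.36 + 90.24 × $0.32 = $16.2432 + $28.8768 = $45.12

$45.12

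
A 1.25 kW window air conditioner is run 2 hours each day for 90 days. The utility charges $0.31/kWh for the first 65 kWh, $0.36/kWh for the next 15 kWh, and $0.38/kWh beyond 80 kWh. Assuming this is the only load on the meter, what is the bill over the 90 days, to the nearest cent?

Runtime = 2 h/day × 90 days = 180 h
Energy = 1.25 kW × 180 h = 225 kWh
Tier 1 (0–65 kWh): 65 × $0.31 = $20.15
Tier 2 (65–80 kWh): 15 × $0.36 = $5.4
Above 80 kWh: 145 × $0.38 = $55.1
Bill = $80.65

$80.65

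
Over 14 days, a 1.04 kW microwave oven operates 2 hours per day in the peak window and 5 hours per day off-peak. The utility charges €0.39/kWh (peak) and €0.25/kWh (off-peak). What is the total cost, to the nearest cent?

Peak energy = 1.04 kW × 2 h × 14 = 29.12 kWh
Off-peak energy = 1.04 kW × 5 h × 14 = 72.8 kWh
Cost = 29.12 × €0.39 + 72.8 × €0.25 = €11.3568 + €18.2 = €29.56

€29.56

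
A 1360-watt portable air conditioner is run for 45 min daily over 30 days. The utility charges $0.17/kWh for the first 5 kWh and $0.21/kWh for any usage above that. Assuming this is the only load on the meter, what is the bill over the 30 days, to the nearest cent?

Runtime = 45 min × 30 = 1350 min = 22.5 h
Energy = 1.36 kW × 22.5 h = 30.6 kWh
Tier 1 (0–5 kWh): 5 × $0.17 = $0.85
Above 5 kWh: 25.6 × $0.21 = $5.376
Bill = $6.23

$6.23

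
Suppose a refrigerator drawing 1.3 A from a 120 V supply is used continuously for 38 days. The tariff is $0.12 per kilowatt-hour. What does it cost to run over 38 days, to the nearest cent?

Power = 1.3 A × 120 V = 156 W = 0.156 kW
Runtime = 24 h × 38 = 912 h
Energy = 0.156 kW × 912 h = 142.272 kWh
Cost = 142.272 kWh × $0.12/kWh = $17.07

$17.07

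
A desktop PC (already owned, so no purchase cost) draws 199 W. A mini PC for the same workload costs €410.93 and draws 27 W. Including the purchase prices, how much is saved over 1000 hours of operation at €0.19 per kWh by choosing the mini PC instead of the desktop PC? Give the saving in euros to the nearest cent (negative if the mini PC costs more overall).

desktop PC: €0.00 + (199/1000) kW × 1000 h × €0.19 = €0.00 + €37.81 = €37.81
mini PC: €410.93 + (27/1000) kW × 1000 h × €0.19 = €410.93 + €5.13 = €416.06
Saving = €37.81 − €416.06 = −€378.25

-€378.25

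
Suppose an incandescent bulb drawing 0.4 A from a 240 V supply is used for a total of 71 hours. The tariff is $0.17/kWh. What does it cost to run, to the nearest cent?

Power = 0.4 A × 240 V = 96 W = 0.096 kW
Energy = 0.096 kW × 71 h = 6.816 kWh
Cost = 6.816 kWh × $0.17/kWh = $1.16

$1.16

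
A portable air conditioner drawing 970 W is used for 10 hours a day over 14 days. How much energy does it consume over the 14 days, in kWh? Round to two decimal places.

135.80 kWh

Runtime = 10 h/day × 14 days = 140 h
Energy = 0.97 kW × 140 h = 135.8 kWh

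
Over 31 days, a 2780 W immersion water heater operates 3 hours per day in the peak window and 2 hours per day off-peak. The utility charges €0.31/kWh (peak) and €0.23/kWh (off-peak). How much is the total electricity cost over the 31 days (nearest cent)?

€119.79

Peak energy = 2.78 kW × 3 h × 31 = 258.54 kWh
Off-peak energy = 2.78 kW × 2 h × 31 = 172.36 kWh
Cost = 258.54 × €0.31 + 172.36 × €0.23 = €80.1474 + €39.6428 = €119.79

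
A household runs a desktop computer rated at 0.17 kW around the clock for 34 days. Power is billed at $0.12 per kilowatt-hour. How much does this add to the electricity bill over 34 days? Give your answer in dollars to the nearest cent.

$16.65

Runtime = 24 h × 34 = 816 h
Energy = 0.17 kW × 816 h = 138.72 kWh
Cost = 138.72 kWh × $0.12/kWh = $16.65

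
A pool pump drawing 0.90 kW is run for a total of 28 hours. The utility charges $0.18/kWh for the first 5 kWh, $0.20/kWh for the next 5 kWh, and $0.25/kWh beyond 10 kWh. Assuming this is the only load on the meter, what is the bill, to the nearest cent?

Energy = 0.9 kW × 28 h = 25.2 kWh
Tier 1 (0–5 kWh): 5 × $0.18 = $0.9
Tier 2 (5–10 kWh): 5 × $0.20 = $1
Above 10 kWh: 15.2 × $0.25 = $3.8
Bill = $5.70

$5.70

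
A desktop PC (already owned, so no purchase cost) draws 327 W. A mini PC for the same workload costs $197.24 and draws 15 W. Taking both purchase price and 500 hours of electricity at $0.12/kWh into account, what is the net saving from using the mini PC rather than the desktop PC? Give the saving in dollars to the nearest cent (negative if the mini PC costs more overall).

desktop PC: $0.00 + (327/1000) kW × 500 h × $0.12 = $0.00 + $19.62 = $19.62
mini PC: $197.24 + (15/1000) kW × 500 h × $0.12 = $197.24 + $0.9 = $198.14
Saving = $19.62 − $198.14 = −$178.52

-$178.52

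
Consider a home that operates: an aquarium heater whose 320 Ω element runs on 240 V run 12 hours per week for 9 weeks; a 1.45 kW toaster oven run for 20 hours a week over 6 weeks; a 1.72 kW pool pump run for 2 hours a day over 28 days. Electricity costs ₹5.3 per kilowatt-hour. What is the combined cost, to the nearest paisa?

aquarium heater: Power = V²/R = 240²/320 = 180 W = 0.18 kW
aquarium heater: Runtime = 12 h/week × 9 weeks = 108 h
aquarium heater: 0.18 kW × 108 h = 19.44 kWh
toaster oven: Runtime = 20 h/week × 6 weeks = 120 h
toaster oven: 1.45 kW × 120 h = 174 kWh
pool pump: Runtime = 2 h/day × 28 days = 56 h
pool pump: 1.72 kW × 56 h = 96.32 kWh
Total energy = 289.76 kWh
Cost = 289.76 × ₹5.3 = ₹1535.73

₹1535.73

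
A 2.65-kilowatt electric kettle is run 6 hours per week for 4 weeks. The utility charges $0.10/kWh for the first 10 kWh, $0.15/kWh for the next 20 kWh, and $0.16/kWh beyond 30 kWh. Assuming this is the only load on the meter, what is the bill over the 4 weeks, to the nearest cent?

$9.38

Runtime = 6 h/week × 4 weeks = 24 h
Energy = 2.65 kW × 24 h = 63.6 kWh
Tier 1 (0–10 kWh): 10 × $0.10 = $1
Tier 2 (10–30 kWh): 20 × $0.15 = $3
Above 30 kWh: 33.6 × $0.16 = $5.376
Bill = $9.38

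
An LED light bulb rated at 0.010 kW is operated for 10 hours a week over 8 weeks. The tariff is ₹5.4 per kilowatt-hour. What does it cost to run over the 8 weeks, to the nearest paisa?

Runtime = 10 h/week × 8 weeks = 80 h
Energy = 0.01 kW × 80 h = 0.8 kWh
Cost = 0.8 kWh × ₹5.4/kWh = ₹4.32

₹4.32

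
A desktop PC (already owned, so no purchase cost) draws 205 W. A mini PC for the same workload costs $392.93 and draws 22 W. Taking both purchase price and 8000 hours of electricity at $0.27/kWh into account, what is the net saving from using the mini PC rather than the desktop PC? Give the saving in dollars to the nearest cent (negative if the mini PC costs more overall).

$2.35

desktop PC: $0.00 + (205/1000) kW × 8000 h × $0.27 = $0.00 + $442.8 = $442.8
mini PC: $392.93 + (22/1000) kW × 8000 h × $0.27 = $392.93 + $47.52 = $440.45
Saving = $442.8 − $440.45 = $2.35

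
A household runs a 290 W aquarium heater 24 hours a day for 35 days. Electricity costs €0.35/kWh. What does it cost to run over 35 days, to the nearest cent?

€85.26

Runtime = 24 h × 35 = 840 h
Energy = 0.29 kW × 840 h = 243.6 kWh
Cost = 243.6 kWh × €0.35/kWh = €85.26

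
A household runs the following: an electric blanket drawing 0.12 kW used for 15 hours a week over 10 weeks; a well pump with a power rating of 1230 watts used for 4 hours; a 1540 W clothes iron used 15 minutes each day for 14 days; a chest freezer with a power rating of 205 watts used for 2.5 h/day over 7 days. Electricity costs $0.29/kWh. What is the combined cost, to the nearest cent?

$9.25

electric blanket: Runtime = 15 h/week × 10 weeks = 150 h
electric blanket: 0.12 kW × 150 h = 18 kWh
well pump: 1.23 kW × 4 h = 4.92 kWh
clothes iron: Runtime = 15 min × 14 = 210 min = 3.5 h
clothes iron: 1.54 kW × 3.5 h = 5.39 kWh
chest freezer: Runtime = 2.5 h/day × 7 days = 17.5 h
chest freezer: 0.205 kW × 17.5 h = 3.5875 kWh
Total energy = 31.8975 kWh
Cost = 31.8975 × $0.29 = $9.25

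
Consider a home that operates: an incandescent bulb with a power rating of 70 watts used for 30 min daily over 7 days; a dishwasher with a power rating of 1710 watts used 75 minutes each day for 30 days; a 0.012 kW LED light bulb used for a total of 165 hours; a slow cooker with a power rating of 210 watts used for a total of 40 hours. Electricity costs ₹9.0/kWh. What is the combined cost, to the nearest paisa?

incandescent bulb: Runtime = 30 min × 7 = 210 min = 3.5 h
incandescent bulb: 0.07 kW × 3.5 h = 0.245 kWh
dishwasher: Runtime = 75 min × 30 = 2250 min = 37.5 h
dishwasher: 1.71 kW × 37.5 h = 64.125 kWh
LED light bulb: 0.012 kW × 165 h = 1.98 kWh
slow cooker: 0.21 kW × 40 h = 8.4 kWh
Total energy = 74.75 kWh
Cost = 74.75 × ₹9.0 = ₹672.75

₹672.75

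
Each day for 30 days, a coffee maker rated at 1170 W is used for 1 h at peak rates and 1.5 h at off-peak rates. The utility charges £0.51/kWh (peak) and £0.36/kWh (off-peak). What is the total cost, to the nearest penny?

Peak energy = 1.17 kW × 1 h × 30 = 35.1 kWh
Off-peak energy = 1.17 kW × 1.5 h × 30 = 52.65 kWh
Cost = 35.1 × £0.51 + 52.65 × £0.36 = £17.901 + £18.954 = £36.86

£36.86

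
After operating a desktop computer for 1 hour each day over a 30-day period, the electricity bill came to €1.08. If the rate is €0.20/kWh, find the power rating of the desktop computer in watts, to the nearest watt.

180 W

Energy = €1.08 ÷ €0.20/kWh = 5.4 kWh
Runtime = 1 h/day × 30 days = 30 h
Power = 5.4 kWh ÷ 30 h = 0.18 kW = 180 W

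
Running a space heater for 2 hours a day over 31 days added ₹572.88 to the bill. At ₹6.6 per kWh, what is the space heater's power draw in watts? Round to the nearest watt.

1400 W

Energy = ₹572.88 ÷ ₹6.6/kWh = 86.8 kWh
Runtime = 2 h/day × 31 days = 62 h
Power = 86.8 kWh ÷ 62 h = 1.4 kW = 1400 W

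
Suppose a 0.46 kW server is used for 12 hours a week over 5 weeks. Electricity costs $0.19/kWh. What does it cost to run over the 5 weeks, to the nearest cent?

$5.24

Runtime = 12 h/week × 5 weeks = 60 h
Energy = 0.46 kW × 60 h = 27.6 kWh
Cost = 27.6 kWh × $0.19/kWh = $5.24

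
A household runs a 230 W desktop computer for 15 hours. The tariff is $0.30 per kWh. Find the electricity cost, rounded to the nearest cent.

Energy = 0.23 kW × 15 h = 3.45 kWh
Cost = 3.45 kWh × $0.30/kWh = $1.04

$1.04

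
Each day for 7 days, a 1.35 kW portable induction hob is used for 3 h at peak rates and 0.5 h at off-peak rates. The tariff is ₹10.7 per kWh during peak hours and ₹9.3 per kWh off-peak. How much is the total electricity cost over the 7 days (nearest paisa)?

₹347.29

Peak energy = 1.35 kW × 3 h × 7 = 28.35 kWh
Off-peak energy = 1.35 kW × 0.5 h × 7 = 4.725 kWh
Cost = 28.35 × ₹10.7 + 4.725 × ₹9.3 = ₹303.345 + ₹43.9425 = ₹347.29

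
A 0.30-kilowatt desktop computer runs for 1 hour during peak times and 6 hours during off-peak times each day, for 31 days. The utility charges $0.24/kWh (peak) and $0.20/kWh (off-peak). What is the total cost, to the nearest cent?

Peak energy = 0.3 kW × 1 h × 31 = 9.3 kWh
Off-peak energy = 0.3 kW × 6 h × 31 = 55.8 kWh
Cost = 9.3 × $0.24 + 55.8 × $0.20 = $2.232 + $11.16 = $13.39

$13.39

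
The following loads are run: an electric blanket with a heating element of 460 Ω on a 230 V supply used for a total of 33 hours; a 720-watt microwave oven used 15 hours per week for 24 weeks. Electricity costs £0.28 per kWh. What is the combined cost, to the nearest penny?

electric blanket: Power = V²/R = 230²/460 = 115 W = 0.115 kW
electric blanket: 0.115 kW × 33 h = 3.795 kWh
microwave oven: Runtime = 15 h/week × 24 weeks = 360 h
microwave oven: 0.72 kW × 360 h = 259.2 kWh
Total energy = 262.995 kWh
Cost = 262.995 × £0.28 = £73.64

£73.64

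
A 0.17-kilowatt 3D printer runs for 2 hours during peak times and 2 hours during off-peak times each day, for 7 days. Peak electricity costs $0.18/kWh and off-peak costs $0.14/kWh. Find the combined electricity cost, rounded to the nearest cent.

$0.76

Peak energy = 0.17 kW × 2 h × 7 = 2.38 kWh
Off-peak energy = 0.17 kW × 2 h × 7 = 2.38 kWh
Cost = 2.38 × $0.18 + 2.38 × $0.14 = $0.4284 + $0.3332 = $0.76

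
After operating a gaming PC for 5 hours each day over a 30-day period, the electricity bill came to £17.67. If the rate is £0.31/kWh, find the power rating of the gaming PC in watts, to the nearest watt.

380 W

Energy = £17.67 ÷ £0.31/kWh = 57 kWh
Runtime = 5 h/day × 30 days = 150 h
Power = 57 kWh ÷ 150 h = 0.38 kW = 380 W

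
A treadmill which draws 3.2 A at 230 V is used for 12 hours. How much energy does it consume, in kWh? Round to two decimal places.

Power = 3.2 A × 230 V = 736 W = 0.736 kW
Energy = 0.736 kW × 12 h = 8.832 kWh ≈ 8.83 kWh

8.83 kWh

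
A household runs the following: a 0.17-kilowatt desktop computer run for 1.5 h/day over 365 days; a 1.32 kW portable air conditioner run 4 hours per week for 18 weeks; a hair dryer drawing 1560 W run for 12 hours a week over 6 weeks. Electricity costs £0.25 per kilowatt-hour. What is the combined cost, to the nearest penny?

desktop computer: Runtime = 1.5 h/day × 365 days = 547.5 h
desktop computer: 0.17 kW × 547.5 h = 93.075 kWh
portable air conditioner: Runtime = 4 h/week × 18 weeks = 72 h
portable air conditioner: 1.32 kW × 72 h = 95.04 kWh
hair dryer: Runtime = 12 h/week × 6 weeks = 72 h
hair dryer: 1.56 kW × 72 h = 112.32 kWh
Total energy = 300.435 kWh
Cost = 300.435 × £0.25 = £75.11

£75.11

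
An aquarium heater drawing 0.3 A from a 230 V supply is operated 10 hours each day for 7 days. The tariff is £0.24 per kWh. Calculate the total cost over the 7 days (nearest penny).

£1.16

Power = 0.3 A × 230 V = 69 W = 0.069 kW
Runtime = 10 h/day × 7 days = 70 h
Energy = 0.069 kW × 70 h = 4.83 kWh
Cost = 4.83 kWh × £0.24/kWh = £1.16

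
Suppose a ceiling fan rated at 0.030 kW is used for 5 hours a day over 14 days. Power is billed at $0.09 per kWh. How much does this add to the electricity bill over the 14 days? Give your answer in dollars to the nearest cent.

$0.19

Runtime = 5 h/day × 14 days = 70 h
Energy = 0.03 kW × 70 h = 2.1 kWh
Cost = 2.1 kWh × $0.09/kWh = $0.19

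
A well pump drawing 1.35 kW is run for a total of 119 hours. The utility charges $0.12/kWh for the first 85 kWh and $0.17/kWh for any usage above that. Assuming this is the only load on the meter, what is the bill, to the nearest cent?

Energy = 1.35 kW × 119 h = 160.65 kWh
Tier 1 (0–85 kWh): 85 × $0.12 = $10.2
Above 85 kWh: 75.65 × $0.17 = $12.8605
Bill = $23.06

$23.06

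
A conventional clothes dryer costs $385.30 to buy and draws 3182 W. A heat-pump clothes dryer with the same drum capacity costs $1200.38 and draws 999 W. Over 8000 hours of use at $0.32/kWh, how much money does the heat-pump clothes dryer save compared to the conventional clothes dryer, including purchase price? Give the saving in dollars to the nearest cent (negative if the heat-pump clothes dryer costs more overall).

$4773.40

conventional clothes dryer: $385.30 + (3182/1000) kW × 8000 h × $0.32 = $385.30 + $8145.92 = $8531.22
heat-pump clothes dryer: $1200.38 + (999/1000) kW × 8000 h × $0.32 = $1200.38 + $2557.44 = $3757.82
Saving = $8531.22 − $3757.82 = $4773.4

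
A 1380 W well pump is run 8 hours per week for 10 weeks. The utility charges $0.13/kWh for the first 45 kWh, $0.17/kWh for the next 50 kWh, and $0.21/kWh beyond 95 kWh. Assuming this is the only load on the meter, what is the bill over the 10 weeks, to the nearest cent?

Runtime = 8 h/week × 10 weeks = 80 h
Energy = 1.38 kW × 80 h = 110.4 kWh
Tier 1 (0–45 kWh): 45 × $0.13 = $5.85
Tier 2 (45–95 kWh): 50 × $0.17 = $8.5
Above 95 kWh: 15.4 × $0.21 = $3.234
Bill = $17.58

$17.58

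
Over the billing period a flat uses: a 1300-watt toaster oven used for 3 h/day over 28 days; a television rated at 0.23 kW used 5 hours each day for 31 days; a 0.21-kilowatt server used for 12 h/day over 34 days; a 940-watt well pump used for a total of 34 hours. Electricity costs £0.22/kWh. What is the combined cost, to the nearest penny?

toaster oven: Runtime = 3 h/day × 28 days = 84 h
toaster oven: 1.3 kW × 84 h = 109.2 kWh
television: Runtime = 5 h/day × 31 days = 155 h
television: 0.23 kW × 155 h = 35.65 kWh
server: Runtime = 12 h/day × 34 days = 408 h
server: 0.21 kW × 408 h = 85.68 kWh
well pump: 0.94 kW × 34 h = 31.96 kWh
Total energy = 262.49 kWh
Cost = 262.49 × £0.22 = £57.75

£57.75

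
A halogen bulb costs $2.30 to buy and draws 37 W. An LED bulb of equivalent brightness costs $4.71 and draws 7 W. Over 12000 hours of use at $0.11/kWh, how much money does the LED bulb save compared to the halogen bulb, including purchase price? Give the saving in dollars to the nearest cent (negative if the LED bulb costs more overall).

halogen bulb: $2.30 + (37/1000) kW × 12000 h × $0.11 = $2.30 + $48.84 = $51.14
LED bulb: $4.71 + (7/1000) kW × 12000 h × $0.11 = $4.71 + $9.24 = $13.95
Saving = $51.14 − $13.95 = $37.19

$37.19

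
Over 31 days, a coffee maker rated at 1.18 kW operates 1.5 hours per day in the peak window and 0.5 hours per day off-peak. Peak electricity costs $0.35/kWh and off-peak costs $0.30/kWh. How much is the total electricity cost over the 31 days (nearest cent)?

Peak energy = 1.18 kW × 1.5 h × 31 = 54.87 kWh
Off-peak energy = 1.18 kW × 0.5 h × 31 = 18.29 kWh
Cost = 54.87 × $0.35 + 18.29 × $0.30 = $19.2045 + $5.487 = $24.69

$24.69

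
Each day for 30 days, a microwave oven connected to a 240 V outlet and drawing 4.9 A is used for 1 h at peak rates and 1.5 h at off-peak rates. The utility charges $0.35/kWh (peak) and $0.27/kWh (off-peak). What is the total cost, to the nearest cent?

Power = 4.9 A × 240 V = 1176 W = 1.176 kW
Peak energy = 1.176 kW × 1 h × 30 = 35.28 kWh
Off-peak energy = 1.176 kW × 1.5 h × 30 = 52.92 kWh
Cost = 35.28 × $0.35 + 52.92 × $0.27 = $12.348 + $14.2884 = $26.64

$26.64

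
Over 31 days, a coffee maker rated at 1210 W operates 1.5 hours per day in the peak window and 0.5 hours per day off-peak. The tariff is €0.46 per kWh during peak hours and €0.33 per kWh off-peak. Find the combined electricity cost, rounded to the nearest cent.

Peak energy = 1.21 kW × 1.5 h × 31 = 56.265 kWh
Off-peak energy = 1.21 kW × 0.5 h × 31 = 18.755 kWh
Cost = 56.265 × €0.46 + 18.755 × €0.33 = €25.8819 + €6.18915 = €32.07

€32.07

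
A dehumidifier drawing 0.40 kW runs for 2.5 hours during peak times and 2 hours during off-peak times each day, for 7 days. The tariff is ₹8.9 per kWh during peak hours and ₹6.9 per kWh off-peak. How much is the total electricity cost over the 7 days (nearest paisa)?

₹100.94

Peak energy = 0.4 kW × 2.5 h × 7 = 7 kWh
Off-peak energy = 0.4 kW × 2 h × 7 = 5.6 kWh
Cost = 7 × ₹8.9 + 5.6 × ₹6.9 = ₹62.3 + ₹38.64 = ₹100.94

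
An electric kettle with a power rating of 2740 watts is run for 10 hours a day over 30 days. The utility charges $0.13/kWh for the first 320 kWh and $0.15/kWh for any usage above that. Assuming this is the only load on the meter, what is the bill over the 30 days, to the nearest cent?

Runtime = 10 h/day × 30 days = 300 h
Energy = 2.74 kW × 300 h = 822 kWh
Tier 1 (0–320 kWh): 320 × $0.13 = $41.6
Above 320 kWh: 502 × $0.15 = $75.3
Bill = $116.90

$116.90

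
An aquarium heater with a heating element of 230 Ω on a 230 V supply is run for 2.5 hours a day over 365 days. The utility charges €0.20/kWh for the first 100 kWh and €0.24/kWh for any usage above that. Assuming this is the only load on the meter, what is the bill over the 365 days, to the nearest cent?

Power = V²/R = 230²/230 = 230 W = 0.23 kW
Runtime = 2.5 h/day × 365 days = 912.5 h
Energy = 0.23 kW × 912.5 h = 209.875 kWh
Tier 1 (0–100 kWh): 100 × €0.20 = €20
Above 100 kWh: 109.875 × €0.24 = €26.37
Bill = €46.37

€46.37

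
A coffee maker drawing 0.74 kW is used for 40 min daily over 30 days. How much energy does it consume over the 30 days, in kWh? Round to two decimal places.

Runtime = 40 min × 30 = 1200 min = 20 h
Energy = 0.74 kW × 20 h = 14.8 kWh

14.80 kWh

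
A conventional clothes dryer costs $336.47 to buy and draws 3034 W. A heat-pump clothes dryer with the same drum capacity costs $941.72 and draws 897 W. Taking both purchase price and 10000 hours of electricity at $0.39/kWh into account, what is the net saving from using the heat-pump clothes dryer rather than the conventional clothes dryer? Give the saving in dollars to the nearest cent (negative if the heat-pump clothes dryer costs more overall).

conventional clothes dryer: $336.47 + (3034/1000) kW × 10000 h × $0.39 = $336.47 + $11832.6 = $12169.07
heat-pump clothes dryer: $941.72 + (897/1000) kW × 10000 h × $0.39 = $941.72 + $3498.3 = $4440.02
Saving = $12169.07 − $4440.02 = $7729.05

$7729.05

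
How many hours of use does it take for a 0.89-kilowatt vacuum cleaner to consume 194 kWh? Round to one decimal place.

Hours = 194 kWh ÷ 0.89 kW = 218.0 h

218.0 h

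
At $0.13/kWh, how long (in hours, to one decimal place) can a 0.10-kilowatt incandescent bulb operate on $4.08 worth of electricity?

Energy available = $4.08 ÷ $0.13/kWh = 31.3846 kWh
Hours = 31.3846 kWh ÷ 0.1 kW = 313.8 h

313.8 h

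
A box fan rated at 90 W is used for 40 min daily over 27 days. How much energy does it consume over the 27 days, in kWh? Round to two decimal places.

Runtime = 40 min × 27 = 1080 min = 18 h
Energy = 0.09 kW × 18 h = 1.62 kWh

1.62 kWh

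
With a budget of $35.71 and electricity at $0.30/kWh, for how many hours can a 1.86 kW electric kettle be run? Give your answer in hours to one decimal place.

64.0 h

Energy available = $35.71 ÷ $0.30/kWh = 119.0333 kWh
Hours = 119.0333 kWh ÷ 1.86 kW = 64.0 h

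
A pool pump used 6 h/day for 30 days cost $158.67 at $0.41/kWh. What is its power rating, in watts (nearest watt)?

2150 W

Energy = $158.67 ÷ $0.41/kWh = 387 kWh
Runtime = 6 h/day × 30 days = 180 h
Power = 387 kWh ÷ 180 h = 2.15 kW = 2150 W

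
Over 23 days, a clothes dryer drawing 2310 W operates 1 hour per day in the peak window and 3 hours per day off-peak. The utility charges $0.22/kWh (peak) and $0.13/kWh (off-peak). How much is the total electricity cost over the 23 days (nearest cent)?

Peak energy = 2.31 kW × 1 h × 23 = 53.13 kWh
Off-peak energy = 2.31 kW × 3 h × 23 = 159.39 kWh
Cost = 53.13 × $0.22 + 159.39 × $0.13 = $11.6886 + $20.7207 = $32.41

$32.41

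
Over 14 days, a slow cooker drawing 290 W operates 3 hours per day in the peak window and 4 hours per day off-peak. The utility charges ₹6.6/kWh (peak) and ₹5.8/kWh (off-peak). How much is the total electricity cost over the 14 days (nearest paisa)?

Peak energy = 0.29 kW × 3 h × 14 = 12.18 kWh
Off-peak energy = 0.29 kW × 4 h × 14 = 16.24 kWh
Cost = 12.18 × ₹6.6 + 16.24 × ₹5.8 = ₹80.388 + ₹94.192 = ₹174.58

₹174.58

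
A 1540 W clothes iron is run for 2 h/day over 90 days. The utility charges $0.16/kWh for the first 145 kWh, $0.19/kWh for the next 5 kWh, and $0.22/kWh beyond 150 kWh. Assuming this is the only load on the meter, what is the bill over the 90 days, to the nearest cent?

$52.13

Runtime = 2 h/day × 90 days = 180 h
Energy = 1.54 kW × 180 h = 277.2 kWh
Tier 1 (0–145 kWh): 145 × $0.16 = $23.2
Tier 2 (145–150 kWh): 5 × $0.19 = $0.95
Above 150 kWh: 127.2 × $0.22 = $27.984
Bill = $52.13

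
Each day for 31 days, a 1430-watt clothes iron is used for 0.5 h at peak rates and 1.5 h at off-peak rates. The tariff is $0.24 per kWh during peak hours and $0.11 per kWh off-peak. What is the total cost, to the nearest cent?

$12.63

Peak energy = 1.43 kW × 0.5 h × 31 = 22.165 kWh
Off-peak energy = 1.43 kW × 1.5 h × 31 = 66.495 kWh
Cost = 22.165 × $0.24 + 66.495 × $0.11 = $5.3196 + $7.31445 = $12.63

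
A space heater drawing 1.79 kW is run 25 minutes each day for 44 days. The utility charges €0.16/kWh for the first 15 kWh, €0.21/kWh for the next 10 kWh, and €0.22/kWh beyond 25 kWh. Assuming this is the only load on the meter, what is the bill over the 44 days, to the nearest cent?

€6.22

Runtime = 25 min × 44 = 1100 min = 18.333333… h
Energy = 1.79 kW × 18.333333… h = 32.816666… kWh
Tier 1 (0–15 kWh): 15 × €0.16 = €2.4
Tier 2 (15–25 kWh): 10 × €0.21 = €2.1
Above 25 kWh: 7.816666… × €0.22 = €1.719666…
Bill = €6.22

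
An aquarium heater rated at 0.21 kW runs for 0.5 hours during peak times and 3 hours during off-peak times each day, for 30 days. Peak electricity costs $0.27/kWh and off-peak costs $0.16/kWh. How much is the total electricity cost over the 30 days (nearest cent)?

Peak energy = 0.21 kW × 0.5 h × 30 = 3.15 kWh
Off-peak energy = 0.21 kW × 3 h × 30 = 18.9 kWh
Cost = 3.15 × $0.27 + 18.9 × $0.16 = $0.8505 + $3.024 = $3.87

$3.87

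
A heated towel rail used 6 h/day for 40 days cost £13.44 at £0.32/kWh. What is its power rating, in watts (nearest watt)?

175 W

Energy = £13.44 ÷ £0.32/kWh = 42 kWh
Runtime = 6 h/day × 40 days = 240 h
Power = 42 kWh ÷ 240 h = 0.175 kW = 175 W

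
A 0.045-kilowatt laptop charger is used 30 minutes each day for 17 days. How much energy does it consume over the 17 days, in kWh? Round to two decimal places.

0.38 kWh

Runtime = 30 min × 17 = 510 min = 8.5 h
Energy = 0.045 kW × 8.5 h = 0.3825 kWh ≈ 0.38 kWh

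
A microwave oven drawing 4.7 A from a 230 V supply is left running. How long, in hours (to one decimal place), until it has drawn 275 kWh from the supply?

Power = 4.7 A × 230 V = 1081 W = 1.081 kW
Hours = 275 kWh ÷ 1.081 kW = 254.4 h

254.4 h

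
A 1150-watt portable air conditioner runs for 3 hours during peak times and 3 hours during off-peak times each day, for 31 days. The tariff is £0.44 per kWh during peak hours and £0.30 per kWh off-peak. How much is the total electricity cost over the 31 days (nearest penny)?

£79.14

Peak energy = 1.15 kW × 3 h × 31 = 106.95 kWh
Off-peak energy = 1.15 kW × 3 h × 31 = 106.95 kWh
Cost = 106.95 × £0.44 + 106.95 × £0.30 = £47.058 + £32.085 = £79.14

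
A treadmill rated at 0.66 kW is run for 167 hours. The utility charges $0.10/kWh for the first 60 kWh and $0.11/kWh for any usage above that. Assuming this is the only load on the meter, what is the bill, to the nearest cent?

Energy = 0.66 kW × 167 h = 110.22 kWh
Tier 1 (0–60 kWh): 60 × $0.10 = $6
Above 60 kWh: 50.22 × $0.11 = $5.5242
Bill = $11.52

$11.52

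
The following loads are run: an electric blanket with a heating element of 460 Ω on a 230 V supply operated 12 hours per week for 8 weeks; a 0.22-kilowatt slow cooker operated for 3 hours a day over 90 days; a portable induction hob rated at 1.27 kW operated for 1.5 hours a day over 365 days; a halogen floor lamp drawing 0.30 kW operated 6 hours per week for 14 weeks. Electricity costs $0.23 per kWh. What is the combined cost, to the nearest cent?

$181.92

electric blanket: Power = V²/R = 230²/460 = 115 W = 0.115 kW
electric blanket: Runtime = 12 h/week × 8 weeks = 96 h
electric blanket: 0.115 kW × 96 h = 11.04 kWh
slow cooker: Runtime = 3 h/day × 90 days = 270 h
slow cooker: 0.22 kW × 270 h = 59.4 kWh
portable induction hob: Runtime = 1.5 h/day × 365 days = 547.5 h
portable induction hob: 1.27 kW × 547.5 h = 695.325 kWh
halogen floor lamp: Runtime = 6 h/week × 14 weeks = 84 h
halogen floor lamp: 0.3 kW × 84 h = 25.2 kWh
Total energy = 790.965 kWh
Cost = 790.965 × $0.23 = $181.92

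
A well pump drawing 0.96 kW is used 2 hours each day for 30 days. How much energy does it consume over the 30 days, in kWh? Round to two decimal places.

Runtime = 2 h/day × 30 days = 60 h
Energy = 0.96 kW × 60 h = 57.6 kWh

57.60 kWh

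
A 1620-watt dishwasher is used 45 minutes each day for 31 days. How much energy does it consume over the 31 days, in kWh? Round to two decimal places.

Runtime = 45 min × 31 = 1395 min = 23.25 h
Energy = 1.62 kW × 23.25 h = 37.665 kWh ≈ 37.67 kWh

37.67 kWh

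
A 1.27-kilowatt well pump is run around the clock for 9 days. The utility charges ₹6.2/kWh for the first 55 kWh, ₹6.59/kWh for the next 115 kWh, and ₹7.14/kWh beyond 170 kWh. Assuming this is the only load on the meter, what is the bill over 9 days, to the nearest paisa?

₹1843.69

Runtime = 24 h × 9 = 216 h
Energy = 1.27 kW × 216 h = 274.32 kWh
Tier 1 (0–55 kWh): 55 × ₹6.2 = ₹341
Tier 2 (55–170 kWh): 115 × ₹6.59 = ₹757.85
Above 170 kWh: 104.32 × ₹7.14 = ₹744.8448
Bill = ₹1843.69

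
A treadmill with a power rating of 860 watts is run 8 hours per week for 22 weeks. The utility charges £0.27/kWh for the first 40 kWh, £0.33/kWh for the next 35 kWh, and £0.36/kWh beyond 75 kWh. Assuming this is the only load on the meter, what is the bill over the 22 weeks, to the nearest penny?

Runtime = 8 h/week × 22 weeks = 176 h
Energy = 0.86 kW × 176 h = 151.36 kWh
Tier 1 (0–40 kWh): 40 × £0.27 = £10.8
Tier 2 (40–75 kWh): 35 × £0.33 = £11.55
Above 75 kWh: 76.36 × £0.36 = £27.4896
Bill = £49.84

£49.84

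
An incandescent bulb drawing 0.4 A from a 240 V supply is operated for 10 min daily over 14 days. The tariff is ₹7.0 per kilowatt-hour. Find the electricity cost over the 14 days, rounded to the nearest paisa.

₹1.57

Power = 0.4 A × 240 V = 96 W = 0.096 kW
Runtime = 10 min × 14 = 140 min = 2.333333… h
Energy = 0.096 kW × 2.333333… h = 0.224 kWh
Cost = 0.224 kWh × ₹7.0/kWh = ₹1.57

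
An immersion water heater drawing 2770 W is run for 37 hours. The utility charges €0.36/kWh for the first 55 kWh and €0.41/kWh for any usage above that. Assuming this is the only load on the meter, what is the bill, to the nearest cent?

€39.27

Energy = 2.77 kW × 37 h = 102.49 kWh
Tier 1 (0–55 kWh): 55 × €0.36 = €19.8
Above 55 kWh: 47.49 × €0.41 = €19.4709
Bill = €39.27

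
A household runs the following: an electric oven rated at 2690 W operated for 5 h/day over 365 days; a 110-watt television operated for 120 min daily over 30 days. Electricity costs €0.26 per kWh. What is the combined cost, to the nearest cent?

€1278.12

electric oven: Runtime = 5 h/day × 365 days = 1825 h
electric oven: 2.69 kW × 1825 h = 4909.25 kWh
television: Runtime = 120 min × 30 = 3600 min = 60 h
television: 0.11 kW × 60 h = 6.6 kWh
Total energy = 4915.85 kWh
Cost = 4915.85 × €0.26 = €1278.12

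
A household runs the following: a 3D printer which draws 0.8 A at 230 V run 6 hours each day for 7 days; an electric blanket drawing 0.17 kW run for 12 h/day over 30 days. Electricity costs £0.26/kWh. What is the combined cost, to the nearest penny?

£17.92

3D printer: Power = 0.8 A × 230 V = 184 W = 0.184 kW
3D printer: Runtime = 6 h/day × 7 days = 42 h
3D printer: 0.184 kW × 42 h = 7.728 kWh
electric blanket: Runtime = 12 h/day × 30 days = 360 h
electric blanket: 0.17 kW × 360 h = 61.2 kWh
Total energy = 68.928 kWh
Cost = 68.928 × £0.26 = £17.92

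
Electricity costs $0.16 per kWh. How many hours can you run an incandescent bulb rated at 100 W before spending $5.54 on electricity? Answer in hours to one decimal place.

Energy available = $5.54 ÷ $0.16/kWh = 34.625 kWh
Hours = 34.625 kWh ÷ 0.1 kW = 346.3 h

346.3 h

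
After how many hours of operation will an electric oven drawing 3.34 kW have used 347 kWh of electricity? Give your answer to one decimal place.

103.9 h

Hours = 347 kWh ÷ 3.34 kW = 103.9 h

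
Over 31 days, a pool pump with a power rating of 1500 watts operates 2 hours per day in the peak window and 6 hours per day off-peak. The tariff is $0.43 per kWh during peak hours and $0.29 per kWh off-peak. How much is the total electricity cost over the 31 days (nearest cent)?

Peak energy = 1.5 kW × 2 h × 31 = 93 kWh
Off-peak energy = 1.5 kW × 6 h × 31 = 279 kWh
Cost = 93 × $0.43 + 279 × $0.29 = $39.99 + $80.91 = $120.90

$120.90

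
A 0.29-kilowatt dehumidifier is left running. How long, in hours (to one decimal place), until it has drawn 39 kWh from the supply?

134.5 h

Hours = 39 kWh ÷ 0.29 kW = 134.5 h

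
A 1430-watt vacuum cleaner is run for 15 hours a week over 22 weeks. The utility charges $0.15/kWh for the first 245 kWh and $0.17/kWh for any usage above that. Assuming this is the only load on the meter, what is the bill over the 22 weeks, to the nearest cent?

Runtime = 15 h/week × 22 weeks = 330 h
Energy = 1.43 kW × 330 h = 471.9 kWh
Tier 1 (0–245 kWh): 245 × $0.15 = $36.75
Above 245 kWh: 226.9 × $0.17 = $38.573
Bill = $75.32

$75.32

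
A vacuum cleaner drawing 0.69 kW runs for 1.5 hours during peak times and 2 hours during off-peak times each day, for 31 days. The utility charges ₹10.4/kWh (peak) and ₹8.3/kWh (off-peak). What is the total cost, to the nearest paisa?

Peak energy = 0.69 kW × 1.5 h × 31 = 32.085 kWh
Off-peak energy = 0.69 kW × 2 h × 31 = 42.78 kWh
Cost = 32.085 × ₹10.4 + 42.78 × ₹8.3 = ₹333.684 + ₹355.074 = ₹688.76

₹688.76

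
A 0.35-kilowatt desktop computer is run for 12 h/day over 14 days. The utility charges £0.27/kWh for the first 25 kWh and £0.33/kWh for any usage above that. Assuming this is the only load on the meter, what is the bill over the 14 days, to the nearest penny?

Runtime = 12 h/day × 14 days = 168 h
Energy = 0.35 kW × 168 h = 58.8 kWh
Tier 1 (0–25 kWh): 25 × £0.27 = £6.75
Above 25 kWh: 33.8 × £0.33 = £11.154
Bill = £17.90

£17.90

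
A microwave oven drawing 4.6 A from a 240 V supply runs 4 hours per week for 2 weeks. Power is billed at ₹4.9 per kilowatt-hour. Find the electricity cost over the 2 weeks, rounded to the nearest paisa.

₹43.28

Power = 4.6 A × 240 V = 1104 W = 1.104 kW
Runtime = 4 h/week × 2 weeks = 8 h
Energy = 1.104 kW × 8 h = 8.832 kWh
Cost = 8.832 kWh × ₹4.9/kWh = ₹43.28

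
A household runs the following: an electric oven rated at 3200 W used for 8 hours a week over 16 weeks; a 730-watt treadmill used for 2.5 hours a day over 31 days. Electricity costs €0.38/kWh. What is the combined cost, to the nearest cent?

electric oven: Runtime = 8 h/week × 16 weeks = 128 h
electric oven: 3.2 kW × 128 h = 409.6 kWh
treadmill: Runtime = 2.5 h/day × 31 days = 77.5 h
treadmill: 0.73 kW × 77.5 h = 56.575 kWh
Total energy = 466.175 kWh
Cost = 466.175 × €0.38 = €177.15

€177.15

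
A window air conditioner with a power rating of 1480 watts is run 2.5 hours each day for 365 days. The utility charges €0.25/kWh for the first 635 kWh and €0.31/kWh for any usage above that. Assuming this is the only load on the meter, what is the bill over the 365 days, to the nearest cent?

€380.56

Runtime = 2.5 h/day × 365 days = 912.5 h
Energy = 1.48 kW × 912.5 h = 1350.5 kWh
Tier 1 (0–635 kWh): 635 × €0.25 = €158.75
Above 635 kWh: 715.5 × €0.31 = €221.805
Bill = €380.56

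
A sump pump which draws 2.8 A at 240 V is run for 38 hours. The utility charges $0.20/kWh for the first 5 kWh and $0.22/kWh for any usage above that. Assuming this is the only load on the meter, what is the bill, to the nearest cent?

$5.52

Power = 2.8 A × 240 V = 672 W = 0.672 kW
Energy = 0.672 kW × 38 h = 25.536 kWh
Tier 1 (0–5 kWh): 5 × $0.20 = $1
Above 5 kWh: 20.536 × $0.22 = $4.51792
Bill = $5.52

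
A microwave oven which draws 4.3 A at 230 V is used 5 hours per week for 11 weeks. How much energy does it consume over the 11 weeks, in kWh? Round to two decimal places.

54.40 kWh

Power = 4.3 A × 230 V = 989 W = 0.989 kW
Runtime = 5 h/week × 11 weeks = 55 h
Energy = 0.989 kW × 55 h = 54.395 kWh ≈ 54.40 kWh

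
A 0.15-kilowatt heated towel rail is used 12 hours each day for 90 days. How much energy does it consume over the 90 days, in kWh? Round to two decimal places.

162.00 kWh

Runtime = 12 h/day × 90 days = 1080 h
Energy = 0.15 kW × 1080 h = 162 kWh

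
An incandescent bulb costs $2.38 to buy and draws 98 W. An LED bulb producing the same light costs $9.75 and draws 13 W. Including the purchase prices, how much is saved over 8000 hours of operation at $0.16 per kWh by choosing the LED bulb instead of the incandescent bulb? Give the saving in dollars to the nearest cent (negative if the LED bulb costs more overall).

incandescent bulb: $2.38 + (98/1000) kW × 8000 h × $0.16 = $2.38 + $125.44 = $127.82
LED bulb: $9.75 + (13/1000) kW × 8000 h × $0.16 = $9.75 + $16.64 = $26.39
Saving = $127.82 − $26.39 = $101.43

$101.43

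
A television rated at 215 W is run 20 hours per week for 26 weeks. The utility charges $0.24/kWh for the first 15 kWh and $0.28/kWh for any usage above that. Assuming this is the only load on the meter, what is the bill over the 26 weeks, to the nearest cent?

$30.70

Runtime = 20 h/week × 26 weeks = 520 h
Energy = 0.215 kW × 520 h = 111.8 kWh
Tier 1 (0–15 kWh): 15 × $0.24 = $3.6
Above 15 kWh: 96.8 × $0.28 = $27.104
Bill = $30.70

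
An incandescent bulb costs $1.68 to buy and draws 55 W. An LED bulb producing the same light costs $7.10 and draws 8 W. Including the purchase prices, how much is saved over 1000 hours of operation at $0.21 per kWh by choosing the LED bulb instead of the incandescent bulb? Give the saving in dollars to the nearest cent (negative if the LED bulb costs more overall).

$4.45

incandescent bulb: $1.68 + (55/1000) kW × 1000 h × $0.21 = $1.68 + $11.55 = $13.23
LED bulb: $7.10 + (8/1000) kW × 1000 h × $0.21 = $7.10 + $1.68 = $8.78
Saving = $13.23 − $8.78 = $4.45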